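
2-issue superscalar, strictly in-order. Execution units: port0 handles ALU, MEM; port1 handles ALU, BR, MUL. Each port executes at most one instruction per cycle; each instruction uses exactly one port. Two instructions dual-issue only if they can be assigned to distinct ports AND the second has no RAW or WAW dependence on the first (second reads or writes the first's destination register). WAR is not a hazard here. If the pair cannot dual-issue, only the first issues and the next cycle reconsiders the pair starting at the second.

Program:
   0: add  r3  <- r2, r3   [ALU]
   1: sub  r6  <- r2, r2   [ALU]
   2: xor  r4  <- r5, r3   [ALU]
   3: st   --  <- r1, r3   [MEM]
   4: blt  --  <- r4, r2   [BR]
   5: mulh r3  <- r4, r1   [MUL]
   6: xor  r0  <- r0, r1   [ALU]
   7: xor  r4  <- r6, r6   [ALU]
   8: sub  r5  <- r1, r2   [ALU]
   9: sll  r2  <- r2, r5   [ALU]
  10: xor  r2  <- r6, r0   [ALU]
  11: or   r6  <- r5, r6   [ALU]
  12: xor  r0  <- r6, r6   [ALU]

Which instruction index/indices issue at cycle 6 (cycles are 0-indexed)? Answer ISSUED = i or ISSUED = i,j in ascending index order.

t=0 i0&i1:add.ALU sub.ALU ; 2-wide
t=1 i2&i3:xor.ALU st.MEM ; 2-wide
t=2 i4:blt.BR ; no-port BR/MUL
t=3 i5&i6:mulh.MUL xor.ALU ; 2-wide
t=4 i7&i8:xor.ALU sub.ALU ; 2-wide
t=5 i9:sll.ALU ; WAW r2
t=6 i10&i11:xor.ALU or.ALU ; 2-wide
t=7 i12:xor.ALU ; tail

ISSUED = 10,11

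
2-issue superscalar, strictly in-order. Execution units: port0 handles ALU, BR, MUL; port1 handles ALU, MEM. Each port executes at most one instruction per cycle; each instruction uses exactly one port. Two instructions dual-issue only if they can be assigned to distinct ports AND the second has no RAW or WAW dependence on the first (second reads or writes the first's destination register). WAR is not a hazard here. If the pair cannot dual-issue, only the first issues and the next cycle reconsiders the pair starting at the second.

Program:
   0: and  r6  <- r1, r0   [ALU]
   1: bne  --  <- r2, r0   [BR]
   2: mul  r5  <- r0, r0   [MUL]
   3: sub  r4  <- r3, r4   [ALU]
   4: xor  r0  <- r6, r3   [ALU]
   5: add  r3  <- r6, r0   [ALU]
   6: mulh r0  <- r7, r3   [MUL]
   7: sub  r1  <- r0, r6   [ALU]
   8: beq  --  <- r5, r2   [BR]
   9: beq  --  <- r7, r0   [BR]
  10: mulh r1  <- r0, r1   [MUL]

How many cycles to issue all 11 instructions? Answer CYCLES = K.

0. and+bne @i0,i1  | dual
1. mul+sub @i2,i3  | dual
2. xor @i4  | RAW r0
3. add @i5  | RAW r3
4. mulh @i6  | RAW r0
5. sub+beq @i7,i8  | dual
6. beq @i9  | no-port BR/MUL
7. mulh @i10  | tail

CYCLES = 8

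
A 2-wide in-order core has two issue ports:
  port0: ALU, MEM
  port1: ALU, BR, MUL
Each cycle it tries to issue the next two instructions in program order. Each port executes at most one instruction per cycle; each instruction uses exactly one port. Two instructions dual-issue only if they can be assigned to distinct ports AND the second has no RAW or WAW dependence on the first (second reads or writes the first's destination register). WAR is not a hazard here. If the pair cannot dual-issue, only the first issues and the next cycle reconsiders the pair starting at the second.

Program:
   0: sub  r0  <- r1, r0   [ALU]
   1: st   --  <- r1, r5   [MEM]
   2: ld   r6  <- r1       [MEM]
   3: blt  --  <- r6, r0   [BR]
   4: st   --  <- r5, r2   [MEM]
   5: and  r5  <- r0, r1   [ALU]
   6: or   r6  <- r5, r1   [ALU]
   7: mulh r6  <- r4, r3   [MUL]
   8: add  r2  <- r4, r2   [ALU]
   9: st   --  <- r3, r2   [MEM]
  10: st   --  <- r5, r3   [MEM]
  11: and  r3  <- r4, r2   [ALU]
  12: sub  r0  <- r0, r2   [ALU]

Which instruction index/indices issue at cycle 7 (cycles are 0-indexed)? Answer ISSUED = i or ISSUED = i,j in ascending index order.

ISSUED = 10,11

[0] i0/i1  sub/st  -- dual
[1] i2  ld  -- RAW r6
[2] i3/i4  blt/st  -- dual
[3] i5  and  -- RAW r5
[4] i6  or  -- WAW r6
[5] i7/i8  mulh/add  -- dual
[6] i9  st  -- no-port MEM/MEM
[7] i10/i11  st/and  -- dual
[8] i12  sub  -- tail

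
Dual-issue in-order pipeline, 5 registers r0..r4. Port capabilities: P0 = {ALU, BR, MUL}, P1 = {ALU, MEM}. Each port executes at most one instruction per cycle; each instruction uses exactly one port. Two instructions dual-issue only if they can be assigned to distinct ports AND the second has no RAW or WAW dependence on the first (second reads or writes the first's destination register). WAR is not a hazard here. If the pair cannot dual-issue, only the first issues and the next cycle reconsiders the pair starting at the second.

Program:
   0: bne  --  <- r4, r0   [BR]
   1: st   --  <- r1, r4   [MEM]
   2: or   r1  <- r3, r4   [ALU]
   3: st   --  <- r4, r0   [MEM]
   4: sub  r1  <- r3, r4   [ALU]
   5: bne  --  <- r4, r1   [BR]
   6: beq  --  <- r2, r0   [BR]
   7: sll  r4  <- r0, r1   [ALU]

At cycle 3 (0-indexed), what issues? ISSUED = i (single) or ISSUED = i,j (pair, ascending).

ISSUED = 5

c0: i0&i1 bne st  pair
c1: i2&i3 or st  pair
c2: i4 sub  RAW r1
c3: i5 bne  no-port BR/BR
c4: i6&i7 beq sll  pair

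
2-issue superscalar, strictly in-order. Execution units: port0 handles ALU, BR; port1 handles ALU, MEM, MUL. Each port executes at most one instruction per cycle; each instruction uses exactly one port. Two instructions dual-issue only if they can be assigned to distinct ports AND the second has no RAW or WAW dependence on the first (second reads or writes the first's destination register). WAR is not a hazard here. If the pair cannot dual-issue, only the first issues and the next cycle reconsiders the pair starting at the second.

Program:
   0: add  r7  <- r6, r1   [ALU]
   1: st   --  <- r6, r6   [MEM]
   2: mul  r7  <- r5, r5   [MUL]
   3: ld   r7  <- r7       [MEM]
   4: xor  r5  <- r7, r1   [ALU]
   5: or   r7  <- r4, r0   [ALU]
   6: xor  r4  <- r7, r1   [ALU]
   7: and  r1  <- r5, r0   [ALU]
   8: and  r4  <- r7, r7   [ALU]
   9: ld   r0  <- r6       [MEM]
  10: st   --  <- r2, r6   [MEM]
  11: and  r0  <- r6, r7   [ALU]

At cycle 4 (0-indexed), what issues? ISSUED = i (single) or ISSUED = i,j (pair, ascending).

c0: i0,i1 add;st  dual
c1: i2 mul  no-port MUL/MEM
c2: i3 ld  RAW r7
c3: i4,i5 xor;or  dual
c4: i6,i7 xor;and  dual
c5: i8,i9 and;ld  dual
c6: i10,i11 st;and  dual

ISSUED = 6,7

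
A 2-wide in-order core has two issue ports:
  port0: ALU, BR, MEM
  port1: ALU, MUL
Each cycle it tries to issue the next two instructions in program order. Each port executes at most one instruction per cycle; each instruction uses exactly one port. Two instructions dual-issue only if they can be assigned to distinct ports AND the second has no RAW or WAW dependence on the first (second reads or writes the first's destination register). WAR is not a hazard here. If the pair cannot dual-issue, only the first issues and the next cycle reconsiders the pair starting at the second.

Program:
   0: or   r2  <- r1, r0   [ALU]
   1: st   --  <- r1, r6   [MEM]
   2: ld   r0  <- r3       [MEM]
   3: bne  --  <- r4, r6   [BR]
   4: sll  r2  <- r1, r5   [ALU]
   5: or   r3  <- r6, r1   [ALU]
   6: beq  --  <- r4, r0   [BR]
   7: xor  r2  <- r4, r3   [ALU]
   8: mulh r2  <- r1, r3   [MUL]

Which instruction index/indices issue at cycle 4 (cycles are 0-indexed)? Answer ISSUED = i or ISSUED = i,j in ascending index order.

ISSUED = 7

  cy0 -> i0,i1 (or.ALU+st.MEM) 2-wide
  cy1 -> i2 (ld.MEM) no-port MEM/BR
  cy2 -> i3,i4 (bne.BR+sll.ALU) 2-wide
  cy3 -> i5,i6 (or.ALU+beq.BR) 2-wide
  cy4 -> i7 (xor.ALU) WAW r2
  cy5 -> i8 (mulh.MUL) tail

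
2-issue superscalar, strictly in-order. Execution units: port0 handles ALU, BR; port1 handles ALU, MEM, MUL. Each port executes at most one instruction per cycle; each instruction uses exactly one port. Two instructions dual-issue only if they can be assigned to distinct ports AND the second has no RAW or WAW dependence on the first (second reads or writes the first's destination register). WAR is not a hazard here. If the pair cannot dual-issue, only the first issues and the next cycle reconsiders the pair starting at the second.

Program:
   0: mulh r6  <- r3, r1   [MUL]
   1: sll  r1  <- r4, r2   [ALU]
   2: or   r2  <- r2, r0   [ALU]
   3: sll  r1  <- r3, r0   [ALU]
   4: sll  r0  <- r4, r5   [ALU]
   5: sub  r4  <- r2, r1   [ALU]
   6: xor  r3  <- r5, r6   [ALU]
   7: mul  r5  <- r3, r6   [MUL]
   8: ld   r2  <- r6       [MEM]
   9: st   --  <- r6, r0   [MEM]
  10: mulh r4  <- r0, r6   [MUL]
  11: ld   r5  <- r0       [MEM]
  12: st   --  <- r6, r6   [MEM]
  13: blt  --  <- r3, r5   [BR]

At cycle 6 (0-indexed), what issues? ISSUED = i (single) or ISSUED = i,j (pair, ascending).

ISSUED = 9

0. mulh;sll @i0/i1  | dual
1. or;sll @i2/i3  | dual
2. sll;sub @i4/i5  | dual
3. xor @i6  | RAW r3
4. mul @i7  | no-port MUL/MEM
5. ld @i8  | no-port MEM/MEM
6. st @i9  | no-port MEM/MUL
7. mulh @i10  | no-port MUL/MEM
8. ld @i11  | no-port MEM/MEM
9. st;blt @i12/i13  | dual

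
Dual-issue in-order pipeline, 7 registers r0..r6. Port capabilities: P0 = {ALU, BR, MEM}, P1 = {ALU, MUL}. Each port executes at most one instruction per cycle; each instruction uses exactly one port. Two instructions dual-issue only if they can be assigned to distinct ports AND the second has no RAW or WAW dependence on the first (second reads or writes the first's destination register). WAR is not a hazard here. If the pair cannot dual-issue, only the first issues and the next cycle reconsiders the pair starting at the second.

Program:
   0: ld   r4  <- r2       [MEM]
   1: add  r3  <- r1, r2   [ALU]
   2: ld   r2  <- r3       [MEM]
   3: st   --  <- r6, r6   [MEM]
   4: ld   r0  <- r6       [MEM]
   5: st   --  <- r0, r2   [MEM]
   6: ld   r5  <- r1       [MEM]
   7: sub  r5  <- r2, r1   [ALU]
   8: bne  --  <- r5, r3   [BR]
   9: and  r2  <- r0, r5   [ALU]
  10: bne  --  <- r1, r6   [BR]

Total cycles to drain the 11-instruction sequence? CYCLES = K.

CYCLES = 9

[0] i0&i1  ld.MEM/add.ALU  -- dual
[1] i2  ld.MEM  -- no-port MEM/MEM
[2] i3  st.MEM  -- no-port MEM/MEM
[3] i4  ld.MEM  -- no-port MEM/MEM
[4] i5  st.MEM  -- no-port MEM/MEM
[5] i6  ld.MEM  -- WAW r5
[6] i7  sub.ALU  -- RAW r5
[7] i8&i9  bne.BR/and.ALU  -- dual
[8] i10  bne.BR  -- tail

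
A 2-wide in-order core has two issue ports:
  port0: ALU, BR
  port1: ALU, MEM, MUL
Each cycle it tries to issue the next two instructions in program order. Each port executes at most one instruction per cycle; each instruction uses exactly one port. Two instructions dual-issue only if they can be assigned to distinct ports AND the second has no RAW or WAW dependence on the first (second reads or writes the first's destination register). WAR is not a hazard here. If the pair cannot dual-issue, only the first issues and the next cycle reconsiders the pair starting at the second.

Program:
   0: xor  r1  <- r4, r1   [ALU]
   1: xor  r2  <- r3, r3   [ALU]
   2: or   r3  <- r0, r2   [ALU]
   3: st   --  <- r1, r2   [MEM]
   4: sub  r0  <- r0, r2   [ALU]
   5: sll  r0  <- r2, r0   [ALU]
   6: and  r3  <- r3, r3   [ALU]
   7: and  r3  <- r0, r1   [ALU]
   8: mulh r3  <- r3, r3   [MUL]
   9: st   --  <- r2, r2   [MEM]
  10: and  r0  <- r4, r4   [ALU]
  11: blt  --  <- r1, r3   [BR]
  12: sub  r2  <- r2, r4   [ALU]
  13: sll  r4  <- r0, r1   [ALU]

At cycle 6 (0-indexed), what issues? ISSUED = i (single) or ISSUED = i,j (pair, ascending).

  cy0 -> i0&i1 (xor.ALU+xor.ALU) pair
  cy1 -> i2&i3 (or.ALU+st.MEM) pair
  cy2 -> i4 (sub.ALU) RAW+WAW r0
  cy3 -> i5&i6 (sll.ALU+and.ALU) pair
  cy4 -> i7 (and.ALU) RAW+WAW r3
  cy5 -> i8 (mulh.MUL) no-port MUL/MEM
  cy6 -> i9&i10 (st.MEM+and.ALU) pair
  cy7 -> i11&i12 (blt.BR+sub.ALU) pair
  cy8 -> i13 (sll.ALU) tail

ISSUED = 9,10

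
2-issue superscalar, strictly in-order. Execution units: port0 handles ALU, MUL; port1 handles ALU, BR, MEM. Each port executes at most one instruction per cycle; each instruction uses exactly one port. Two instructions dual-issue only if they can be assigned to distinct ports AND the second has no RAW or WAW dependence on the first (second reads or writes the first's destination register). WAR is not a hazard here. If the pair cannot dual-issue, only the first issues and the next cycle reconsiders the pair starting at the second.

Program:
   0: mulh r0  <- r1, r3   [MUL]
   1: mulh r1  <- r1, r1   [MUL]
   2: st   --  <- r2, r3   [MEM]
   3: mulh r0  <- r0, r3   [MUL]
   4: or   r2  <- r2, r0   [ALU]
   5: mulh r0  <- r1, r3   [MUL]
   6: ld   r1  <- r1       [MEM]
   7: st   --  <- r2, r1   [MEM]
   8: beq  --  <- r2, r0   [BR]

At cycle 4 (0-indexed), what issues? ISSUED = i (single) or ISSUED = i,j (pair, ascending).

ISSUED = 6

0. mulh @i0  | no-port MUL/MUL
1. mulh;st @i1+i2  | dual
2. mulh @i3  | RAW r0
3. or;mulh @i4+i5  | dual
4. ld @i6  | no-port MEM/MEM
5. st @i7  | no-port MEM/BR
6. beq @i8  | tail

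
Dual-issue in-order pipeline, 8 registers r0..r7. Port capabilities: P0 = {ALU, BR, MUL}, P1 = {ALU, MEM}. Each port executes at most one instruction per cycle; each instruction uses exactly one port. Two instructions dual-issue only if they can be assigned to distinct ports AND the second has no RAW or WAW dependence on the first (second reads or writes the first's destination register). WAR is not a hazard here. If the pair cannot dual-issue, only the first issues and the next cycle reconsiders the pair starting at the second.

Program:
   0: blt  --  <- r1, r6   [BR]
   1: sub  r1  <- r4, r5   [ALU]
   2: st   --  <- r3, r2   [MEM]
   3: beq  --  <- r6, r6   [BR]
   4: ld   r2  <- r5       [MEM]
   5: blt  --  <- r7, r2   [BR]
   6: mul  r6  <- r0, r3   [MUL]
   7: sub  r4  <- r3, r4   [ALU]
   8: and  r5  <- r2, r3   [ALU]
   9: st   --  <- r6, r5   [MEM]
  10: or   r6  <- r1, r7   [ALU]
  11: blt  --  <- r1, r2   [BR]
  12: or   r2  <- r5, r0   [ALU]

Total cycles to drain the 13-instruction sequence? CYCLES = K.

[0] i0,i1  blt.BR sub.ALU  -- pair
[1] i2,i3  st.MEM beq.BR  -- pair
[2] i4  ld.MEM  -- RAW r2
[3] i5  blt.BR  -- no-port BR/MUL
[4] i6,i7  mul.MUL sub.ALU  -- pair
[5] i8  and.ALU  -- RAW r5
[6] i9,i10  st.MEM or.ALU  -- pair
[7] i11,i12  blt.BR or.ALU  -- pair

CYCLES = 8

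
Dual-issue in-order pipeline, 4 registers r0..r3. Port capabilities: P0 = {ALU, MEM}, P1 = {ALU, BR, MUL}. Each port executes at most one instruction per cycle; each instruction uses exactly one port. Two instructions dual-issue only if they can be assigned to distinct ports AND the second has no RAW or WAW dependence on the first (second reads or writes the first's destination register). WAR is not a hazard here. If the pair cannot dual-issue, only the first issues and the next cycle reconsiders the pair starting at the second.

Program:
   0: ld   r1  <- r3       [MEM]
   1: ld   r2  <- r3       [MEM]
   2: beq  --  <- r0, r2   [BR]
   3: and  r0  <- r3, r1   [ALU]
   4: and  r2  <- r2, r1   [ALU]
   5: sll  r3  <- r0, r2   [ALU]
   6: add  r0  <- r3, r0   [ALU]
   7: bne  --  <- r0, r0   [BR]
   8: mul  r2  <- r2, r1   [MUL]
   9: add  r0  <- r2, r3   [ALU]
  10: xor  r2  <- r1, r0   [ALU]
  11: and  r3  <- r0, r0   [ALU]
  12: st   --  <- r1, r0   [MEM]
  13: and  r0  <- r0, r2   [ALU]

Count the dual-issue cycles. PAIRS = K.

PAIRS = 3

[0] i0  ld.MEM  -- no-port MEM/MEM
[1] i1  ld.MEM  -- RAW r2
[2] i2,i3  beq.BR+and.ALU  -- 2-wide
[3] i4  and.ALU  -- RAW r2
[4] i5  sll.ALU  -- RAW r3
[5] i6  add.ALU  -- RAW r0
[6] i7  bne.BR  -- no-port BR/MUL
[7] i8  mul.MUL  -- RAW r2
[8] i9  add.ALU  -- RAW r0
[9] i10,i11  xor.ALU+and.ALU  -- 2-wide
[10] i12,i13  st.MEM+and.ALU  -- 2-wide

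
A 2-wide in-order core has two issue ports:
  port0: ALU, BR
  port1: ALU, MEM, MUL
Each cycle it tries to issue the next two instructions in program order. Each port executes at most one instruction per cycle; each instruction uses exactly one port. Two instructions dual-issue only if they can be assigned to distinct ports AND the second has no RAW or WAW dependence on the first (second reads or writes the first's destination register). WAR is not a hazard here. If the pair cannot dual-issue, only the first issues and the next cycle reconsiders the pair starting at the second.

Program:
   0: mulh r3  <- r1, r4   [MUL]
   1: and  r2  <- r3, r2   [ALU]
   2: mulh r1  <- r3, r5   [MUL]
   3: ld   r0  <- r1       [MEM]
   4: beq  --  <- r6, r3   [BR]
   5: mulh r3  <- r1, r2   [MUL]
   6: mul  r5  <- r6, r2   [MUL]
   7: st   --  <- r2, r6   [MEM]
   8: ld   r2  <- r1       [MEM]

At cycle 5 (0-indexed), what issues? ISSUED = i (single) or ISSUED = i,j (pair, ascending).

[0] i0  mulh.MUL  -- RAW r3
[1] i1&i2  and.ALU+mulh.MUL  -- pair
[2] i3&i4  ld.MEM+beq.BR  -- pair
[3] i5  mulh.MUL  -- no-port MUL/MUL
[4] i6  mul.MUL  -- no-port MUL/MEM
[5] i7  st.MEM  -- no-port MEM/MEM
[6] i8  ld.MEM  -- tail

ISSUED = 7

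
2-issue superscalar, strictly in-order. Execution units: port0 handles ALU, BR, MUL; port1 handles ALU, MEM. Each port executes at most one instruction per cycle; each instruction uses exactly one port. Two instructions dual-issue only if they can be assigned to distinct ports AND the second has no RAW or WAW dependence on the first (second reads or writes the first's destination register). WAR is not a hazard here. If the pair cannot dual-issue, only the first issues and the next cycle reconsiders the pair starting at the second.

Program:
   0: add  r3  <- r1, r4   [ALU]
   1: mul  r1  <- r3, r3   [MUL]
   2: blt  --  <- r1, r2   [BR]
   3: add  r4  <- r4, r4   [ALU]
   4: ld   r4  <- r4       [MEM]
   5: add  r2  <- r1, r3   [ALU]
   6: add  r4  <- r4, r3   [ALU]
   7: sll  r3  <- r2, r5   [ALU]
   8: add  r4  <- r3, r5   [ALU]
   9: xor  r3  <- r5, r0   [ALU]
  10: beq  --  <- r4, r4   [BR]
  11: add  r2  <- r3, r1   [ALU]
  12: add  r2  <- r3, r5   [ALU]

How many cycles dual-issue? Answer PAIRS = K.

t=0 i0:add ; RAW r3
t=1 i1:mul ; no-port MUL/BR
t=2 i2/i3:blt;add ; 2-wide
t=3 i4/i5:ld;add ; 2-wide
t=4 i6/i7:add;sll ; 2-wide
t=5 i8/i9:add;xor ; 2-wide
t=6 i10/i11:beq;add ; 2-wide
t=7 i12:add ; tail

PAIRS = 5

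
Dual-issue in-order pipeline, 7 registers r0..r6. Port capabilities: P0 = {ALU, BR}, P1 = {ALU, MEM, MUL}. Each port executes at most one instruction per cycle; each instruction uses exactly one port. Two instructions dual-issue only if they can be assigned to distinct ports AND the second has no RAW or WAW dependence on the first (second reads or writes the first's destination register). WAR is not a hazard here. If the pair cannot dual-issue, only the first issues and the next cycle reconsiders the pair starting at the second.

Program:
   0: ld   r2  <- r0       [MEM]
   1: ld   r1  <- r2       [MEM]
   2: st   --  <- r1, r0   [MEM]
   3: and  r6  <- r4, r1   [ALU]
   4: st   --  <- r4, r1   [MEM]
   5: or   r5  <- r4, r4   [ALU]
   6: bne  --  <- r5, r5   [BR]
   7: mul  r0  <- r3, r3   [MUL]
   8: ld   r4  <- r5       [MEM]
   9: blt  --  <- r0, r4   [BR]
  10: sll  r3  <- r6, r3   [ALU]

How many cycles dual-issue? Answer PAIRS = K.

PAIRS = 4

t=0 i0:ld ; no-port MEM/MEM
t=1 i1:ld ; no-port MEM/MEM
t=2 i2&i3:st and ; pair
t=3 i4&i5:st or ; pair
t=4 i6&i7:bne mul ; pair
t=5 i8:ld ; RAW r4
t=6 i9&i10:blt sll ; pair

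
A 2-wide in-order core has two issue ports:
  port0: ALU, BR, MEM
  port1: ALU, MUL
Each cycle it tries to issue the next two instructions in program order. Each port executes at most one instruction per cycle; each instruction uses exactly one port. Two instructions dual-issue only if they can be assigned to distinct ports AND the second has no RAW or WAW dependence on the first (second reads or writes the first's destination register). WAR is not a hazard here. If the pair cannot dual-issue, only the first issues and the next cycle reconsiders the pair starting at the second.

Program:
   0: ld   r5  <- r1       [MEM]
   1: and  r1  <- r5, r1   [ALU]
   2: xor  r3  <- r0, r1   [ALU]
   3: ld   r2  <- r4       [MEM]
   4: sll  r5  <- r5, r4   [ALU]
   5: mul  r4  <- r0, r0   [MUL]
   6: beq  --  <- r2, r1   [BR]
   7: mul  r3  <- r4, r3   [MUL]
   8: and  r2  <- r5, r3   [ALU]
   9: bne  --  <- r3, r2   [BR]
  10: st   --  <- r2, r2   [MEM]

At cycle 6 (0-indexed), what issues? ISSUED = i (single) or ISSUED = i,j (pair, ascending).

#0 head=0: ld i0 RAW r5
#1 head=1: and i1 RAW r1
#2 head=2: xor ld i2/i3 pair
#3 head=4: sll mul i4/i5 pair
#4 head=6: beq mul i6/i7 pair
#5 head=8: and i8 RAW r2
#6 head=9: bne i9 no-port BR/MEM
#7 head=10: st i10 tail

ISSUED = 9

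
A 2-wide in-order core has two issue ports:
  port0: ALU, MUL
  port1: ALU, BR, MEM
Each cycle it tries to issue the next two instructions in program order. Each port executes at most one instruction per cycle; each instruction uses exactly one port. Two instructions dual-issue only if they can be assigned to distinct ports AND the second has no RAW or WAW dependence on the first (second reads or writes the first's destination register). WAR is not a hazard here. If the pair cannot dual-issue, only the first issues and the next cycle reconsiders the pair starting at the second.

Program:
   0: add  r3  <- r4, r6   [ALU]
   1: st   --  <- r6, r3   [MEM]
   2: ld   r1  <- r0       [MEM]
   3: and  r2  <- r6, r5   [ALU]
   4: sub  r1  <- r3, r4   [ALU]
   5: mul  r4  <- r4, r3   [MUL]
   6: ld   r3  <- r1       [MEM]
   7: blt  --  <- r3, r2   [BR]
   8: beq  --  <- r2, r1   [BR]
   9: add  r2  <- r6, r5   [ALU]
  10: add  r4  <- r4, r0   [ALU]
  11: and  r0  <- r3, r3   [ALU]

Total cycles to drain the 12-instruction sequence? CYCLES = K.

CYCLES = 8

0. add @i0  | RAW r3
1. st @i1  | no-port MEM/MEM
2. ld;and @i2/i3  | 2-wide
3. sub;mul @i4/i5  | 2-wide
4. ld @i6  | no-port MEM/BR
5. blt @i7  | no-port BR/BR
6. beq;add @i8/i9  | 2-wide
7. add;and @i10/i11  | 2-wide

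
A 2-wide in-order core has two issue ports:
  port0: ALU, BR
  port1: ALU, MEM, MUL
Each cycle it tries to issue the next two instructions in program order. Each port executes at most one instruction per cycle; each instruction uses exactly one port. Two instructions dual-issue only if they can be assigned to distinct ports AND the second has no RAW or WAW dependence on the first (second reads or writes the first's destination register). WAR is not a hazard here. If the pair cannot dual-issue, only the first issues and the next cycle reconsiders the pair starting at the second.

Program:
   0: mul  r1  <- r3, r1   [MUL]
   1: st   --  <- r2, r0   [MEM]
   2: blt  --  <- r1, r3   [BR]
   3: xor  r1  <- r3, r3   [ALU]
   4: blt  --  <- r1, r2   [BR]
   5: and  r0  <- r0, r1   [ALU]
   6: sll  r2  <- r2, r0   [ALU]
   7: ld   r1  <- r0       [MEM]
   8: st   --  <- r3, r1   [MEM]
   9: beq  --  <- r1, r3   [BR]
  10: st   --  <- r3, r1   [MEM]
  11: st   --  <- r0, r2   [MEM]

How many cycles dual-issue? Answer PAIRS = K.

PAIRS = 4

0. mul @i0  | no-port MUL/MEM
1. st/blt @i1&i2  | dual
2. xor @i3  | RAW r1
3. blt/and @i4&i5  | dual
4. sll/ld @i6&i7  | dual
5. st/beq @i8&i9  | dual
6. st @i10  | no-port MEM/MEM
7. st @i11  | tail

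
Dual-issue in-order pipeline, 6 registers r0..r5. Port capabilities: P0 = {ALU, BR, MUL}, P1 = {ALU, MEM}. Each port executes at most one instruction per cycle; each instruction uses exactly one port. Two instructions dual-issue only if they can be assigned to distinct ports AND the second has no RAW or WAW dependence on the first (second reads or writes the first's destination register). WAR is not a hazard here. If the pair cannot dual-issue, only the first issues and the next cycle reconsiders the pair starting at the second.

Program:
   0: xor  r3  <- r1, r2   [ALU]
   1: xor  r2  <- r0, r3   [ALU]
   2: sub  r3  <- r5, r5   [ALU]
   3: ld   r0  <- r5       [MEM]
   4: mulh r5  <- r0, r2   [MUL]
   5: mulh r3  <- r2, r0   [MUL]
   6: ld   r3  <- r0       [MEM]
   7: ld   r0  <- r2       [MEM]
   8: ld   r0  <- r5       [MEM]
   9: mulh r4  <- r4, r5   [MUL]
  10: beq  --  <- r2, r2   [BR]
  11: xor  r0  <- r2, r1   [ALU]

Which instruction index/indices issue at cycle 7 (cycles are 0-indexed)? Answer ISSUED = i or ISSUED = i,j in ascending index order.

0. xor @i0  | RAW r3
1. xor+sub @i1&i2  | pair
2. ld @i3  | RAW r0
3. mulh @i4  | no-port MUL/MUL
4. mulh @i5  | WAW r3
5. ld @i6  | no-port MEM/MEM
6. ld @i7  | no-port MEM/MEM
7. ld+mulh @i8&i9  | pair
8. beq+xor @i10&i11  | pair

ISSUED = 8,9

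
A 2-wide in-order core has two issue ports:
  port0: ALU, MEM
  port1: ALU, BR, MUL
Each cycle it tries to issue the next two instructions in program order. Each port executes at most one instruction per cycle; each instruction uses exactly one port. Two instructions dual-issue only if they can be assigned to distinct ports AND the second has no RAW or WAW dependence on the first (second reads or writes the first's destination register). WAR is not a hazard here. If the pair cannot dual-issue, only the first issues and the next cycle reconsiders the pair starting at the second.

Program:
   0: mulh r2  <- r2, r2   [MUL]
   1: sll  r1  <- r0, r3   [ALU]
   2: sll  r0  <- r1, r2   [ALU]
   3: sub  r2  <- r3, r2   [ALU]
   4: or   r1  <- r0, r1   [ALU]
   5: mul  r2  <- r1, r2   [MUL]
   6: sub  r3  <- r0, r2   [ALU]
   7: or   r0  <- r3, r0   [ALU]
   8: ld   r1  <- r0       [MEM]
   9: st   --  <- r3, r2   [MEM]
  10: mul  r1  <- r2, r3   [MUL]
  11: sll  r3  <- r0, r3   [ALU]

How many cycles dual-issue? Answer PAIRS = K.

t=0 i0&i1:mulh;sll ; pair
t=1 i2&i3:sll;sub ; pair
t=2 i4:or ; RAW r1
t=3 i5:mul ; RAW r2
t=4 i6:sub ; RAW r3
t=5 i7:or ; RAW r0
t=6 i8:ld ; no-port MEM/MEM
t=7 i9&i10:st;mul ; pair
t=8 i11:sll ; tail

PAIRS = 3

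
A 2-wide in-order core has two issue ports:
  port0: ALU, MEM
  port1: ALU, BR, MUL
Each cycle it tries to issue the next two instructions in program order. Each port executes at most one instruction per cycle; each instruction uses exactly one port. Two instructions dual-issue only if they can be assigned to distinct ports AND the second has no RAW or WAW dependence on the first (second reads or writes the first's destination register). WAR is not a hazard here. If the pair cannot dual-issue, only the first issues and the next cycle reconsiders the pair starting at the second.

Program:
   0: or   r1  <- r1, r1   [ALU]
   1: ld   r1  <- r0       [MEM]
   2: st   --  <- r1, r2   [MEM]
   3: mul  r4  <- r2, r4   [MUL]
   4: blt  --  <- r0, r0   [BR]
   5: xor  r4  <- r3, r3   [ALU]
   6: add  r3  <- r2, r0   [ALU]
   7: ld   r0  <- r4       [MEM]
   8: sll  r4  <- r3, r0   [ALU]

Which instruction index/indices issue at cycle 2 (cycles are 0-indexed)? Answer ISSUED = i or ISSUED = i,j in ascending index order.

ISSUED = 2,3

c0: i0 or.ALU  WAW r1
c1: i1 ld.MEM  no-port MEM/MEM
c2: i2&i3 st.MEM/mul.MUL  dual
c3: i4&i5 blt.BR/xor.ALU  dual
c4: i6&i7 add.ALU/ld.MEM  dual
c5: i8 sll.ALU  tail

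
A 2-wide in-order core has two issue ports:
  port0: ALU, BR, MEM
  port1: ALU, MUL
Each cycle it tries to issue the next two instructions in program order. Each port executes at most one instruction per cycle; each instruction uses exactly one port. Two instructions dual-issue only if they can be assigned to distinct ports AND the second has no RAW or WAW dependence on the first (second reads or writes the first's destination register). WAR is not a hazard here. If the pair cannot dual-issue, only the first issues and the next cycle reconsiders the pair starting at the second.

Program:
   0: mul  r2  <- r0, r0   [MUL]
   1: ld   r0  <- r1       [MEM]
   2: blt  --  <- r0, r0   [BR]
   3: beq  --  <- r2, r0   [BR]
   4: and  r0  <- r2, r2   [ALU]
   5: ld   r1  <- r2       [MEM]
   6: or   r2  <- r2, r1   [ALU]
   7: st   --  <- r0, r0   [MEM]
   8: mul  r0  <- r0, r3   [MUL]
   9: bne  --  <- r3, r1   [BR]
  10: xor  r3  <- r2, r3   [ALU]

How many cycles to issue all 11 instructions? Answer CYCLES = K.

  cy0 -> i0/i1 (mul+ld) 2-wide
  cy1 -> i2 (blt) no-port BR/BR
  cy2 -> i3/i4 (beq+and) 2-wide
  cy3 -> i5 (ld) RAW r1
  cy4 -> i6/i7 (or+st) 2-wide
  cy5 -> i8/i9 (mul+bne) 2-wide
  cy6 -> i10 (xor) tail

CYCLES = 7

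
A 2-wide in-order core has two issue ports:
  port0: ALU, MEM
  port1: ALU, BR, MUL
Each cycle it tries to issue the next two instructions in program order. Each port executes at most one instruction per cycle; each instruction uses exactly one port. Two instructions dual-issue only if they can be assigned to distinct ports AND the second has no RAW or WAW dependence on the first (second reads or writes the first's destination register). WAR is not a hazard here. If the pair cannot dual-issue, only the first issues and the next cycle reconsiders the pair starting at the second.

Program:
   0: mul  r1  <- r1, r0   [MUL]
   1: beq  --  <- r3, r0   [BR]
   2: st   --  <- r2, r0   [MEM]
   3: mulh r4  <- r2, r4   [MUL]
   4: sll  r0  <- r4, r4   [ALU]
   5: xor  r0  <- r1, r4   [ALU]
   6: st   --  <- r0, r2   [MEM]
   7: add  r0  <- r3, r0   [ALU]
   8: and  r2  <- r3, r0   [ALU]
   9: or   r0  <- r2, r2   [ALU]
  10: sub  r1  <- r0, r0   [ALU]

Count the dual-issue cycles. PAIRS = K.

  cy0 -> i0 (mul) no-port MUL/BR
  cy1 -> i1&i2 (beq+st) dual
  cy2 -> i3 (mulh) RAW r4
  cy3 -> i4 (sll) WAW r0
  cy4 -> i5 (xor) RAW r0
  cy5 -> i6&i7 (st+add) dual
  cy6 -> i8 (and) RAW r2
  cy7 -> i9 (or) RAW r0
  cy8 -> i10 (sub) tail

PAIRS = 2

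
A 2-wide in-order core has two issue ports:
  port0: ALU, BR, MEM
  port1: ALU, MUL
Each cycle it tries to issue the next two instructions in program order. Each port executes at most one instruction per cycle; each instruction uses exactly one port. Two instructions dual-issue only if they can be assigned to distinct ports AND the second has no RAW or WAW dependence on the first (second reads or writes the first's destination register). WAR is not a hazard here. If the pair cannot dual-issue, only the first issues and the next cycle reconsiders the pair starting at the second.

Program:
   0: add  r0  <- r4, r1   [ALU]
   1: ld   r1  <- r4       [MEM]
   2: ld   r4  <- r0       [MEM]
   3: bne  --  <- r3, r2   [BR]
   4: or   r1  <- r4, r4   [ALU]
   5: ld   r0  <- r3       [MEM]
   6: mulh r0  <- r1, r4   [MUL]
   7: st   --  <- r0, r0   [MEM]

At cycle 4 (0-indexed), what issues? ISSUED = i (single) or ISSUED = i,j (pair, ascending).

[0] i0,i1  add.ALU;ld.MEM  -- 2-wide
[1] i2  ld.MEM  -- no-port MEM/BR
[2] i3,i4  bne.BR;or.ALU  -- 2-wide
[3] i5  ld.MEM  -- WAW r0
[4] i6  mulh.MUL  -- RAW r0
[5] i7  st.MEM  -- tail

ISSUED = 6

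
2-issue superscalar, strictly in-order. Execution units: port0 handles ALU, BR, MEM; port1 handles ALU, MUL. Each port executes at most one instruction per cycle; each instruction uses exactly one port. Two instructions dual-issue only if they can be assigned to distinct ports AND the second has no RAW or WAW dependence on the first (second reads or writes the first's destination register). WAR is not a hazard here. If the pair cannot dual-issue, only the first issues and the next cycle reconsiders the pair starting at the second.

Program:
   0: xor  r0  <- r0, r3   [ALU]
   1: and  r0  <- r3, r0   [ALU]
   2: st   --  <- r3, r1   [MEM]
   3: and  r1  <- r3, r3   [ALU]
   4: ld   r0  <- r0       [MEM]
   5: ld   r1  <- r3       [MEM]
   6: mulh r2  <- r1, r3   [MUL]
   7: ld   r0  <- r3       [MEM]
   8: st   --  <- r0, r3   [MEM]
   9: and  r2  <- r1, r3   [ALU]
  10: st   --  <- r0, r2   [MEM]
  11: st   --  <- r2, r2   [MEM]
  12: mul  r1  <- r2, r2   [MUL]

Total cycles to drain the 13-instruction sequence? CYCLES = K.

[0] i0  xor  -- RAW+WAW r0
[1] i1+i2  and;st  -- 2-wide
[2] i3+i4  and;ld  -- 2-wide
[3] i5  ld  -- RAW r1
[4] i6+i7  mulh;ld  -- 2-wide
[5] i8+i9  st;and  -- 2-wide
[6] i10  st  -- no-port MEM/MEM
[7] i11+i12  st;mul  -- 2-wide

CYCLES = 8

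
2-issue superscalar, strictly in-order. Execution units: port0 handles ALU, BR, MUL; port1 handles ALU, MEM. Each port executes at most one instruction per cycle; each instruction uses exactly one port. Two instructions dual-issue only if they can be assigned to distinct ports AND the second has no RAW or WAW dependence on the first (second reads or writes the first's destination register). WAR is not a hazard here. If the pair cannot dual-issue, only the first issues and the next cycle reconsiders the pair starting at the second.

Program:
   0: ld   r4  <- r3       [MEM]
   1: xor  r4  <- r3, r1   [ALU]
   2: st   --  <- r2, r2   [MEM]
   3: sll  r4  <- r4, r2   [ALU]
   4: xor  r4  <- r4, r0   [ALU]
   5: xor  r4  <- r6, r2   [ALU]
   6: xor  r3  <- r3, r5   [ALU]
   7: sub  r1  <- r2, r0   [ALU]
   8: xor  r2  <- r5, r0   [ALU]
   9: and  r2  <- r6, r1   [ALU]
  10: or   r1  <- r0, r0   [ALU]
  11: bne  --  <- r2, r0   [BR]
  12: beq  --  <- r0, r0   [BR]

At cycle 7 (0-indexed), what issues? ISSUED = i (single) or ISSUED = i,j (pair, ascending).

ISSUED = 11

t=0 i0:ld.MEM ; WAW r4
t=1 i1+i2:xor.ALU;st.MEM ; dual
t=2 i3:sll.ALU ; RAW+WAW r4
t=3 i4:xor.ALU ; WAW r4
t=4 i5+i6:xor.ALU;xor.ALU ; dual
t=5 i7+i8:sub.ALU;xor.ALU ; dual
t=6 i9+i10:and.ALU;or.ALU ; dual
t=7 i11:bne.BR ; no-port BR/BR
t=8 i12:beq.BR ; tail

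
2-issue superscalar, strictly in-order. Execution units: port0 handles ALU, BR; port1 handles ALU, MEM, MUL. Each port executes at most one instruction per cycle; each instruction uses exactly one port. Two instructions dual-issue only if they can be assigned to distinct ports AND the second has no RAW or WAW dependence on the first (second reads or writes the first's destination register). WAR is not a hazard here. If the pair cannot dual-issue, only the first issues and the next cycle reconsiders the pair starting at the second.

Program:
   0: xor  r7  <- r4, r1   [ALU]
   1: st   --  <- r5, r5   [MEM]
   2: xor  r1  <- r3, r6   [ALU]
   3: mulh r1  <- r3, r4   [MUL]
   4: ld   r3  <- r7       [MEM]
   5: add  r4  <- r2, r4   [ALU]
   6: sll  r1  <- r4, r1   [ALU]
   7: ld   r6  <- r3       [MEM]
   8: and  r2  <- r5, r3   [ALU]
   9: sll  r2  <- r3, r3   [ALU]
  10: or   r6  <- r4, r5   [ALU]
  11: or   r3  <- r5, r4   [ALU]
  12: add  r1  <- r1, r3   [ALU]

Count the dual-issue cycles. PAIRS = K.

PAIRS = 4

t=0 i0+i1:xor/st ; 2-wide
t=1 i2:xor ; WAW r1
t=2 i3:mulh ; no-port MUL/MEM
t=3 i4+i5:ld/add ; 2-wide
t=4 i6+i7:sll/ld ; 2-wide
t=5 i8:and ; WAW r2
t=6 i9+i10:sll/or ; 2-wide
t=7 i11:or ; RAW r3
t=8 i12:add ; tail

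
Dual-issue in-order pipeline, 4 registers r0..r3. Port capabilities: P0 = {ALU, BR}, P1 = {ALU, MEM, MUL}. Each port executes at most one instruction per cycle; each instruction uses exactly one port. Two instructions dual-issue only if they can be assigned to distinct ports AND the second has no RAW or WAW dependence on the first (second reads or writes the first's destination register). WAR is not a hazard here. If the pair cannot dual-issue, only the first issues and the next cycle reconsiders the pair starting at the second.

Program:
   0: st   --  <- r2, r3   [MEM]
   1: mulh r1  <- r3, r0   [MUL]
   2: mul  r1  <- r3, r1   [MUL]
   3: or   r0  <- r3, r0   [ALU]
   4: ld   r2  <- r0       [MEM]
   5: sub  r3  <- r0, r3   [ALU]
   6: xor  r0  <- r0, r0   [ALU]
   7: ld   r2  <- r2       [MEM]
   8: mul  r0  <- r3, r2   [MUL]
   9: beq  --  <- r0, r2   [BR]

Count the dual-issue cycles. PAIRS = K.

PAIRS = 3

0. st @i0  | no-port MEM/MUL
1. mulh @i1  | no-port MUL/MUL
2. mul;or @i2&i3  | 2-wide
3. ld;sub @i4&i5  | 2-wide
4. xor;ld @i6&i7  | 2-wide
5. mul @i8  | RAW r0
6. beq @i9  | tail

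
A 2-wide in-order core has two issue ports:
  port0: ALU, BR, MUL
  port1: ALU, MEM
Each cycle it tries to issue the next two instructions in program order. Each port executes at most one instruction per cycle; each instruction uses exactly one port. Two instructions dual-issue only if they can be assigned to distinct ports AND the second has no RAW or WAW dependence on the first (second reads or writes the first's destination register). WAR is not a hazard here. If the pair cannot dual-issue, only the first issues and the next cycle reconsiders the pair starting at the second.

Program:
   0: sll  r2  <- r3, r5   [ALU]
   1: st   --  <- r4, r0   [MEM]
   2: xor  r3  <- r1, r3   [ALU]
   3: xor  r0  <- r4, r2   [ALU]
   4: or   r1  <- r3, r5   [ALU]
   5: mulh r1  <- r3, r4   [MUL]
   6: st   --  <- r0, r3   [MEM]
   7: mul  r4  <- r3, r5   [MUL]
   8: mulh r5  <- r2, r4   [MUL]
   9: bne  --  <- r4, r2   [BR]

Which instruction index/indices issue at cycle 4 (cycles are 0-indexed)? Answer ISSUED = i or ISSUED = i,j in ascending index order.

#0 head=0: sll.ALU st.MEM i0&i1 dual
#1 head=2: xor.ALU xor.ALU i2&i3 dual
#2 head=4: or.ALU i4 WAW r1
#3 head=5: mulh.MUL st.MEM i5&i6 dual
#4 head=7: mul.MUL i7 no-port MUL/MUL
#5 head=8: mulh.MUL i8 no-port MUL/BR
#6 head=9: bne.BR i9 tail

ISSUED = 7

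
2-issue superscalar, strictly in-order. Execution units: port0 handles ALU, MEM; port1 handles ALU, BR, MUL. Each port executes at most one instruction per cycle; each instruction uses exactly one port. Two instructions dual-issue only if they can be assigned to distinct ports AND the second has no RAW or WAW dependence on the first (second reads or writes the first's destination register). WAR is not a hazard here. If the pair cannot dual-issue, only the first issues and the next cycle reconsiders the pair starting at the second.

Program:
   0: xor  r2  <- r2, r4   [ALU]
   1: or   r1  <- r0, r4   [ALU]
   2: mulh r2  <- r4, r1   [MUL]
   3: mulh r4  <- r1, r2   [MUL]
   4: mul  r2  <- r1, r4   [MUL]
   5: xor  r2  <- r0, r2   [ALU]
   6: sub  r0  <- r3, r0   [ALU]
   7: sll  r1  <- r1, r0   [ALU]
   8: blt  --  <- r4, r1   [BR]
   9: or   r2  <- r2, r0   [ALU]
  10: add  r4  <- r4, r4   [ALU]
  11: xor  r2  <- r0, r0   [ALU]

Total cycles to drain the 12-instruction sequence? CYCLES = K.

CYCLES = 8

c0: i0/i1 xor;or  dual
c1: i2 mulh  no-port MUL/MUL
c2: i3 mulh  no-port MUL/MUL
c3: i4 mul  RAW+WAW r2
c4: i5/i6 xor;sub  dual
c5: i7 sll  RAW r1
c6: i8/i9 blt;or  dual
c7: i10/i11 add;xor  dual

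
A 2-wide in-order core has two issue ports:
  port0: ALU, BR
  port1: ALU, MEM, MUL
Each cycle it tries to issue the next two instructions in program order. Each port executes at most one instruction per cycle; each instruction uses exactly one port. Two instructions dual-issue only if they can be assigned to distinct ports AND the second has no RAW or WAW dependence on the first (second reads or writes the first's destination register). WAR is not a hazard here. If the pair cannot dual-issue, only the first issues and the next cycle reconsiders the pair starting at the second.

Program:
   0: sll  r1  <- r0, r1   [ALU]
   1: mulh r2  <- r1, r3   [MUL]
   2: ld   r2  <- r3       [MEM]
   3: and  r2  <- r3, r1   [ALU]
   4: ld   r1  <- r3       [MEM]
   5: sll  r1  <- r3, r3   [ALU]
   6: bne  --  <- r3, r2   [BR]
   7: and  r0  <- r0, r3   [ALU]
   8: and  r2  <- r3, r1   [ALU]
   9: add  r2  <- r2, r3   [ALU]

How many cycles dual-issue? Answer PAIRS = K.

PAIRS = 3

[0] i0  sll  -- RAW r1
[1] i1  mulh  -- no-port MUL/MEM
[2] i2  ld  -- WAW r2
[3] i3+i4  and+ld  -- dual
[4] i5+i6  sll+bne  -- dual
[5] i7+i8  and+and  -- dual
[6] i9  add  -- tail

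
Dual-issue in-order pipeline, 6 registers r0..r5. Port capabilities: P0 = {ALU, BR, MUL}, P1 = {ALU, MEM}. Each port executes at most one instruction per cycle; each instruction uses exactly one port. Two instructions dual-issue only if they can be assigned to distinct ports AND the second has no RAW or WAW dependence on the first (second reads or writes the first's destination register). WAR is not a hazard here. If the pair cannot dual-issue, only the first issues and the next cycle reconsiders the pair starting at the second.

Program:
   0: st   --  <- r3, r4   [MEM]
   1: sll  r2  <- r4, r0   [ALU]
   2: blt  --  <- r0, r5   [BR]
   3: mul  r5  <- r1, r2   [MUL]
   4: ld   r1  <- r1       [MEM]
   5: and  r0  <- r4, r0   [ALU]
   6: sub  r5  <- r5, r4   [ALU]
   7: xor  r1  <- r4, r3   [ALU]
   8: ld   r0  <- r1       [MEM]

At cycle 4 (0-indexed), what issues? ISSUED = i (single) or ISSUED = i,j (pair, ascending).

ISSUED = 7

[0] i0&i1  st sll  -- dual
[1] i2  blt  -- no-port BR/MUL
[2] i3&i4  mul ld  -- dual
[3] i5&i6  and sub  -- dual
[4] i7  xor  -- RAW r1
[5] i8  ld  -- tail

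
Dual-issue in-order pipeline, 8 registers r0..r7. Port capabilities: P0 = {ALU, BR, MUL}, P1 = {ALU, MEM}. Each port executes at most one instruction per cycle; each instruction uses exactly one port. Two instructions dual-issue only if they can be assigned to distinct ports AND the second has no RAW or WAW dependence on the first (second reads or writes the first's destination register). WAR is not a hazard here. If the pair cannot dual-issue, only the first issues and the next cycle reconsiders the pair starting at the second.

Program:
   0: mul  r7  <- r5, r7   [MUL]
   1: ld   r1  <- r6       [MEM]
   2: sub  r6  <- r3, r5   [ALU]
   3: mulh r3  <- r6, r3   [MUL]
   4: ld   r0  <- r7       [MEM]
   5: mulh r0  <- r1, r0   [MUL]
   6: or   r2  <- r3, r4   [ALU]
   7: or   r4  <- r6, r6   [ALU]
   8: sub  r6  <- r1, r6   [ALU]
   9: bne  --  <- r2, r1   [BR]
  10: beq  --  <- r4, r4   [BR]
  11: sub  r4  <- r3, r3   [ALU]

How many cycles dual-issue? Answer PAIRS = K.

PAIRS = 5

t=0 i0/i1:mul.MUL/ld.MEM ; dual
t=1 i2:sub.ALU ; RAW r6
t=2 i3/i4:mulh.MUL/ld.MEM ; dual
t=3 i5/i6:mulh.MUL/or.ALU ; dual
t=4 i7/i8:or.ALU/sub.ALU ; dual
t=5 i9:bne.BR ; no-port BR/BR
t=6 i10/i11:beq.BR/sub.ALU ; dual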